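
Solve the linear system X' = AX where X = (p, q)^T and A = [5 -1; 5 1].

Coefficient matrix A = [[5, -1], [5, 1]].
Characteristic polynomial det(A - λI) = λ^2 - 6λ + 10 = 0.
Eigenvalues λ = 3 ± i (complex conjugate pair).
For λ=3+i: an eigenvector is (0,1) - i(-1,-2) = (0 + i, 1 + 2i).
A real fundamental pair from Re and Im of e^((3+i)t)v: X_1 = e^(3t)(cos(t)·(0,1) + sin(t)·(-1,-2)), X_2 = e^(3t)(sin(t)·(0,1) - cos(t)·(-1,-2)).
General solution: K_1X_1 + K_2X_2.

p(t) = -K_1e^(3t)sin(t) + K_2e^(3t)cos(t), q(t) = -2K_1e^(3t)sin(t) + K_1e^(3t)cos(t) + K_2e^(3t)sin(t) + 2K_2e^(3t)cos(t)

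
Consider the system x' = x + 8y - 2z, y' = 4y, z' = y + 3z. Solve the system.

x(t) = -C_1e^(3t) + 2C_2e^(4t) + C_3e^(t), y(t) = C_2e^(4t), z(t) = C_1e^(3t) + C_2e^(4t)

Coefficient matrix A = [[1, 8, -2], [0, 4, 0], [0, 1, 3]].
det(A - λI) = 0 gives eigenvalues λ = 3, 4, 1.
For λ=3: eigenvector (-1,0,1).
For λ=4: eigenvector (2,1,1).
For λ=1: eigenvector (1,0,0).
General solution: C_1e^(3t)(-1,0,1) + C_2e^(4t)(2,1,1) + C_3e^(t)(1,0,0).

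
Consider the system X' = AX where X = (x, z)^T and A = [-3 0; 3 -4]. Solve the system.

Coefficient matrix A = [[-3, 0], [3, -4]].
Characteristic polynomial det(A - λI) = λ^2 + 7λ + 12 = 0.
Eigenvalues λ = -3, -4.
For λ=-3: (A-λI) row 2 is [3, -1], so an eigenvector is (-1, -3).
For λ=-4: (A-λI) row 1 is [1, 0], so an eigenvector is (0, -1).
General solution: C_1e^(-3t)(-1,-3) + C_2e^(-4t)(0,-1).

x(t) = -C_1e^(-3t), z(t) = -3C_1e^(-3t) - C_2e^(-4t)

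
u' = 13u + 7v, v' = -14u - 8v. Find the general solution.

u(t) = -c_1e^(-t) + c_2e^(6t), v(t) = 2c_1e^(-t) - c_2e^(6t)

Coefficient matrix A = [[13, 7], [-14, -8]].
Characteristic polynomial det(A - λI) = λ^2 - 5λ - 6 = 0.
Eigenvalues λ = -1, 6.
For λ=-1: (A-λI) row 1 is [14, 7], so an eigenvector is (-1, 2).
For λ=6: (A-λI) row 1 is [7, 7], so an eigenvector is (1, -1).
General solution: c_1e^(-t)(-1,2) + c_2e^(6t)(1,-1).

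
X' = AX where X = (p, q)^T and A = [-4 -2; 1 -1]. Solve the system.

p(t) = -2C_1e^(-3t) - C_2e^(-2t), q(t) = C_1e^(-3t) + C_2e^(-2t)

Coefficient matrix A = [[-4, -2], [1, -1]].
Characteristic polynomial det(A - λI) = λ^2 + 5λ + 6 = 0.
Eigenvalues λ = -3, -2.
For λ=-3: (A-λI) row 1 is [-1, -2], so an eigenvector is (-2, 1).
For λ=-2: (A-λI) row 1 is [-2, -2], so an eigenvector is (-1, 1).
General solution: C_1e^(-3t)(-2,1) + C_2e^(-2t)(-1,1).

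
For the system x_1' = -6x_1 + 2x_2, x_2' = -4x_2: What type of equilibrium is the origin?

A = [[-6,2],[0,-4]]; det(A-λI) = λ^2 + 10λ + 24.
λ = -6, -4: both negative.

stable node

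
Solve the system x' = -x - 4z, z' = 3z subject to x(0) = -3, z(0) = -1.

Coefficient matrix A = [[-1, -4], [0, 3]].
Characteristic polynomial det(A - λI) = λ^2 - 2λ - 3 = 0.
Eigenvalues λ = 3, -1.
For λ=3: (A-λI) row 1 is [-4, -4], so an eigenvector is (1, -1).
For λ=-1: (A-λI) row 1 is [0, -4], so an eigenvector is (-1, 0).
General solution: K_1e^(3t)(1,-1) + K_2e^(-t)(-1,0).
Applying x(0)=-3, z(0)=-1 gives K_1=1, K_2=4.

x(t) = e^(3t) - 4e^(-t), z(t) = -e^(3t)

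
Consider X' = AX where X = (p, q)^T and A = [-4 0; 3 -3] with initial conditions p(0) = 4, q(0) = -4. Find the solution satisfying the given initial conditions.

p(t) = 4e^(-4t), q(t) = 8e^(-3t) - 12e^(-4t)

Coefficient matrix A = [[-4, 0], [3, -3]].
Characteristic polynomial det(A - λI) = λ^2 + 7λ + 12 = 0.
Eigenvalues λ = -4, -3.
For λ=-4: (A-λI) row 2 is [3, 1], so an eigenvector is (1, -3).
For λ=-3: (A-λI) row 1 is [-1, 0], so an eigenvector is (0, -1).
General solution: c_1e^(-4t)(1,-3) + c_2e^(-3t)(0,-1).
Applying p(0)=4, q(0)=-4 gives c_1=4, c_2=-8.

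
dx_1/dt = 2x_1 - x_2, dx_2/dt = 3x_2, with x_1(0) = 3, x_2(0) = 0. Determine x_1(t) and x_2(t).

Coefficient matrix A = [[2, -1], [0, 3]].
Characteristic polynomial det(A - λI) = λ^2 - 5λ + 6 = 0.
Eigenvalues λ = 2, 3.
For λ=2: (A-λI) row 1 is [0, -1], so an eigenvector is (-1, 0).
For λ=3: (A-λI) row 1 is [-1, -1], so an eigenvector is (-1, 1).
General solution: K_1e^(2t)(-1,0) + K_2e^(3t)(-1,1).
Applying x_1(0)=3, x_2(0)=0 gives K_1=-3, K_2=0.

x_1(t) = 3e^(2t), x_2(t) = 0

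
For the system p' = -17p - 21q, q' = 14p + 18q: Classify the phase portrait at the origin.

A = [[-17,-21],[14,18]]; det(A-λI) = λ^2 - λ - 12.
λ = 4, -3: opposite signs.

saddle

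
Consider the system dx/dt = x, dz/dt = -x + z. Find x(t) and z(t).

x(t) = -K_2e^(t), z(t) = K_1e^(t) + K_2te^(t) - K_2e^(t)

Coefficient matrix A = [[1, 0], [-1, 1]].
Characteristic polynomial det(A - λI) = λ^2 - 2λ + 1 = 0.
Single eigenvalue λ = 1 with algebraic multiplicity 2.
Eigenvector v = (0,1); generalized eigenvector w with (A-λI)w=v is (-1,-1).
General solution: e^(t)[K_1·v + K_2·(t·v + w)].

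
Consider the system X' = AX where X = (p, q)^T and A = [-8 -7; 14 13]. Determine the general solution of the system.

Coefficient matrix A = [[-8, -7], [14, 13]].
Characteristic polynomial det(A - λI) = λ^2 - 5λ - 6 = 0.
Eigenvalues λ = -1, 6.
For λ=-1: (A-λI) row 1 is [-7, -7], so an eigenvector is (1, -1).
For λ=6: (A-λI) row 1 is [-14, -7], so an eigenvector is (1, -2).
General solution: c_1e^(-t)(1,-1) + c_2e^(6t)(1,-2).

p(t) = c_1e^(-t) + c_2e^(6t), q(t) = -c_1e^(-t) - 2c_2e^(6t)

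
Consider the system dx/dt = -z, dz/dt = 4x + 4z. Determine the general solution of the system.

Coefficient matrix A = [[0, -1], [4, 4]].
Characteristic polynomial det(A - λI) = λ^2 - 4λ + 4 = 0.
Single eigenvalue λ = 2 with algebraic multiplicity 2.
Eigenvector v = (1,-2); generalized eigenvector w with (A-λI)w=v is (-1,1).
General solution: e^(2t)[C_1·v + C_2·(t·v + w)].

x(t) = C_1e^(2t) + C_2te^(2t) - C_2e^(2t), z(t) = -2C_1e^(2t) - 2C_2te^(2t) + C_2e^(2t)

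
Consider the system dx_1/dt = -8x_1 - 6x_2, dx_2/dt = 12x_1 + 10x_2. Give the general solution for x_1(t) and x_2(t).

Coefficient matrix A = [[-8, -6], [12, 10]].
Characteristic polynomial det(A - λI) = λ^2 - 2λ - 8 = 0.
Eigenvalues λ = 4, -2.
For λ=4: (A-λI) row 1 is [-12, -6], so an eigenvector is (1, -2).
For λ=-2: (A-λI) row 1 is [-6, -6], so an eigenvector is (-1, 1).
General solution: c_1e^(4t)(1,-2) + c_2e^(-2t)(-1,1).

x_1(t) = c_1e^(4t) - c_2e^(-2t), x_2(t) = -2c_1e^(4t) + c_2e^(-2t)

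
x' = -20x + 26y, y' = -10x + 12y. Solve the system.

Coefficient matrix A = [[-20, 26], [-10, 12]].
Characteristic polynomial det(A - λI) = λ^2 + 8λ + 20 = 0.
Eigenvalues λ = -4 ± 2i (complex conjugate pair).
For λ=-4+2i: an eigenvector is (-3,-2) - i(-2,-1) = (-3 + 2i, -2 + i).
A real fundamental pair from Re and Im of e^((-4+2i)t)v: X_1 = e^(-4t)(cos(2t)·(-3,-2) + sin(2t)·(-2,-1)), X_2 = e^(-4t)(sin(2t)·(-3,-2) - cos(2t)·(-2,-1)).
General solution: K_1X_1 + K_2X_2.

x(t) = -2K_1e^(-4t)sin(2t) - 3K_1e^(-4t)cos(2t) - 3K_2e^(-4t)sin(2t) + 2K_2e^(-4t)cos(2t), y(t) = -K_1e^(-4t)sin(2t) - 2K_1e^(-4t)cos(2t) - 2K_2e^(-4t)sin(2t) + K_2e^(-4t)cos(2t)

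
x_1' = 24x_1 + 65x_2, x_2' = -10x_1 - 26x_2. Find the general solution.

x_1(t) = -3C_1e^(-t)sin(5t) + 2C_1e^(-t)cos(5t) + 2C_2e^(-t)sin(5t) + 3C_2e^(-t)cos(5t), x_2(t) = C_1e^(-t)sin(5t) - C_1e^(-t)cos(5t) - C_2e^(-t)sin(5t) - C_2e^(-t)cos(5t)

Coefficient matrix A = [[24, 65], [-10, -26]].
Characteristic polynomial det(A - λI) = λ^2 + 2λ + 26 = 0.
Eigenvalues λ = -1 ± 5i (complex conjugate pair).
For λ=-1+5i: an eigenvector is (2,-1) - i(-3,1) = (2 + 3i, -1 - i).
A real fundamental pair from Re and Im of e^((-1+5i)t)v: X_1 = e^(-t)(cos(5t)·(2,-1) + sin(5t)·(-3,1)), X_2 = e^(-t)(sin(5t)·(2,-1) - cos(5t)·(-3,1)).
General solution: C_1X_1 + C_2X_2.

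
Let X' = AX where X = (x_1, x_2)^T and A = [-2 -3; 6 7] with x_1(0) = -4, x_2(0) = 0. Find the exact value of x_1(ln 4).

A = [[-2,-3],[6,7]]; eigenvalues λ = 1, 4.
Eigenvectors: (-1,1) for λ=1, (-1,2) for λ=4.
From the initial condition, c_1 = 8, c_2 = -4.
x_1(ln 4) = (8)(4^1)(-1) + (-4)(4^4)(-1) = 992.

992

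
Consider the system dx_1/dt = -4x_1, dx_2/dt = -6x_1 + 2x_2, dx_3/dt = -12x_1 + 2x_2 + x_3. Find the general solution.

Coefficient matrix A = [[-4, 0, 0], [-6, 2, 0], [-12, 2, 1]].
det(A - λI) = 0 gives eigenvalues λ = 2, 1, -4.
For λ=2: eigenvector (0,-1,-2).
For λ=1: eigenvector (0,0,1).
For λ=-4: eigenvector (1,1,2).
General solution: c_1e^(2t)(0,-1,-2) + c_2e^(t)(0,0,1) + c_3e^(-4t)(1,1,2).

x_1(t) = c_3e^(-4t), x_2(t) = -c_1e^(2t) + c_3e^(-4t), x_3(t) = -2c_1e^(2t) + c_2e^(t) + 2c_3e^(-4t)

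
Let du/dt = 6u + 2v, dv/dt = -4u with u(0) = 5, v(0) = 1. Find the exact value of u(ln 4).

A = [[6,2],[-4,0]]; eigenvalues λ = 4, 2.
Eigenvectors: (-1,1) for λ=4, (-1,2) for λ=2.
From the initial condition, c_1 = -11, c_2 = 6.
u(ln 4) = (-11)(4^4)(-1) + (6)(4^2)(-1) = 2720.

2720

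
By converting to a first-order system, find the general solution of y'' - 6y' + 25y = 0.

y(t) = K_1e^(3t)cos(4t) + K_2e^(3t)sin(4t)

Let x_1 = y, x_2 = y'. Then x_1' = x_2 and x_2' = -25x_1 + 6x_2.
A = [[0,1],[-25,6]]; det(A-λI) = λ^2 - 6λ + 25.
Eigenvalues λ = 3 ± 4i.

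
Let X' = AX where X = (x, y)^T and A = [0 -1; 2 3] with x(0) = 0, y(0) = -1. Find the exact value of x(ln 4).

A = [[0,-1],[2,3]]; eigenvalues λ = 1, 2.
Eigenvectors: (1,-1) for λ=1, (-1,2) for λ=2.
From the initial condition, c_1 = -1, c_2 = -1.
x(ln 4) = (-1)(4^1)(1) + (-1)(4^2)(-1) = 12.

12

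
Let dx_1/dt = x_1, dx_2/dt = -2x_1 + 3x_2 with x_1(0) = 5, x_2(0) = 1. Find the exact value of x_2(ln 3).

A = [[1,0],[-2,3]]; eigenvalues λ = 1, 3.
Eigenvectors: (-1,-1) for λ=1, (0,1) for λ=3.
From the initial condition, c_1 = -5, c_2 = -4.
x_2(ln 3) = (-5)(3^1)(-1) + (-4)(3^3)(1) = -93.

-93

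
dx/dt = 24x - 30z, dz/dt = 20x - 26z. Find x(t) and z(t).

Coefficient matrix A = [[24, -30], [20, -26]].
Characteristic polynomial det(A - λI) = λ^2 + 2λ - 24 = 0.
Eigenvalues λ = -6, 4.
For λ=-6: (A-λI) row 1 is [30, -30], so an eigenvector is (1, 1).
For λ=4: (A-λI) row 1 is [20, -30], so an eigenvector is (3, 2).
General solution: C_1e^(-6t)(1,1) + C_2e^(4t)(3,2).

x(t) = C_1e^(-6t) + 3C_2e^(4t), z(t) = C_1e^(-6t) + 2C_2e^(4t)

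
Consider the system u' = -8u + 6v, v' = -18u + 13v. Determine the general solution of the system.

u(t) = -2K_1e^(t) - K_2e^(4t), v(t) = -3K_1e^(t) - 2K_2e^(4t)

Coefficient matrix A = [[-8, 6], [-18, 13]].
Characteristic polynomial det(A - λI) = λ^2 - 5λ + 4 = 0.
Eigenvalues λ = 1, 4.
For λ=1: (A-λI) row 1 is [-9, 6], so an eigenvector is (-2, -3).
For λ=4: (A-λI) row 1 is [-12, 6], so an eigenvector is (-1, -2).
General solution: K_1e^(t)(-2,-3) + K_2e^(4t)(-1,-2).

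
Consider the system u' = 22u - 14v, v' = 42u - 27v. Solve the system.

Coefficient matrix A = [[22, -14], [42, -27]].
Characteristic polynomial det(A - λI) = λ^2 + 5λ - 6 = 0.
Eigenvalues λ = 1, -6.
For λ=1: (A-λI) row 1 is [21, -14], so an eigenvector is (2, 3).
For λ=-6: (A-λI) row 1 is [28, -14], so an eigenvector is (-1, -2).
General solution: c_1e^(t)(2,3) + c_2e^(-6t)(-1,-2).

u(t) = 2c_1e^(t) - c_2e^(-6t), v(t) = 3c_1e^(t) - 2c_2e^(-6t)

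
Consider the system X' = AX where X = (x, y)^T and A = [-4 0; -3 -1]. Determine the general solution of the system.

x(t) = K_1e^(-4t), y(t) = K_1e^(-4t) - K_2e^(-t)

Coefficient matrix A = [[-4, 0], [-3, -1]].
Characteristic polynomial det(A - λI) = λ^2 + 5λ + 4 = 0.
Eigenvalues λ = -4, -1.
For λ=-4: (A-λI) row 2 is [-3, 3], so an eigenvector is (1, 1).
For λ=-1: (A-λI) row 1 is [-3, 0], so an eigenvector is (0, -1).
General solution: K_1e^(-4t)(1,1) + K_2e^(-t)(0,-1).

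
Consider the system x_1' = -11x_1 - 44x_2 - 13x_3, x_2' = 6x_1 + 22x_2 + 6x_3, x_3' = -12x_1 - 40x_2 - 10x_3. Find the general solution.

x_1(t) = -3c_1e^(t) - c_2e^(2t) - 2c_3e^(-2t), x_2(t) = 2c_1e^(t) + c_3e^(-2t), x_3(t) = -4c_1e^(t) + c_2e^(2t) - 2c_3e^(-2t)

Coefficient matrix A = [[-11, -44, -13], [6, 22, 6], [-12, -40, -10]].
det(A - λI) = 0 gives eigenvalues λ = 1, 2, -2.
For λ=1: eigenvector (-3,2,-4).
For λ=2: eigenvector (-1,0,1).
For λ=-2: eigenvector (-2,1,-2).
General solution: c_1e^(t)(-3,2,-4) + c_2e^(2t)(-1,0,1) + c_3e^(-2t)(-2,1,-2).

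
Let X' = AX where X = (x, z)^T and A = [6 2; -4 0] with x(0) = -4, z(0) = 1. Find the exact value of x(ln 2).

A = [[6,2],[-4,0]]; eigenvalues λ = 2, 4.
Eigenvectors: (1,-2) for λ=2, (1,-1) for λ=4.
From the initial condition, c_1 = 3, c_2 = -7.
x(ln 2) = (3)(2^2)(1) + (-7)(2^4)(1) = -100.

-100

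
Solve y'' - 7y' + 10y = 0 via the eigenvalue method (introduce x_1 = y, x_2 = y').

Let x_1 = y, x_2 = y'. Then x_1' = x_2 and x_2' = -10x_1 + 7x_2.
A = [[0,1],[-10,7]]; det(A-λI) = λ^2 - 7λ + 10.
Eigenvalues λ = 2, 5 with eigenvectors (1,2), (1,5).

y(t) = c_1e^(2t) + c_2e^(5t)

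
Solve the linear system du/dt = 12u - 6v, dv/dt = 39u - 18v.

u(t) = K_1e^(-3t)sin(3t) + K_1e^(-3t)cos(3t) + K_2e^(-3t)sin(3t) - K_2e^(-3t)cos(3t), v(t) = 3K_1e^(-3t)sin(3t) + 2K_1e^(-3t)cos(3t) + 2K_2e^(-3t)sin(3t) - 3K_2e^(-3t)cos(3t)

Coefficient matrix A = [[12, -6], [39, -18]].
Characteristic polynomial det(A - λI) = λ^2 + 6λ + 18 = 0.
Eigenvalues λ = -3 ± 3i (complex conjugate pair).
For λ=-3+3i: an eigenvector is (1,2) - i(1,3) = (1 - i, 2 - 3i).
A real fundamental pair from Re and Im of e^((-3+3i)t)v: X_1 = e^(-3t)(cos(3t)·(1,2) + sin(3t)·(1,3)), X_2 = e^(-3t)(sin(3t)·(1,2) - cos(3t)·(1,3)).
General solution: K_1X_1 + K_2X_2.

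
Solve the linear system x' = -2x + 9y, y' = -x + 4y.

Coefficient matrix A = [[-2, 9], [-1, 4]].
Characteristic polynomial det(A - λI) = λ^2 - 2λ + 1 = 0.
Single eigenvalue λ = 1 with algebraic multiplicity 2.
Eigenvector v = (-3,-1); generalized eigenvector w with (A-λI)w=v is (-2,-1).
General solution: e^(t)[K_1·v + K_2·(t·v + w)].

x(t) = -3K_1e^(t) - 3K_2te^(t) - 2K_2e^(t), y(t) = -K_1e^(t) - K_2te^(t) - K_2e^(t)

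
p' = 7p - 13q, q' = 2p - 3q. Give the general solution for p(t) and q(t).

p(t) = -2K_1e^(2t)sin(t) - 3K_1e^(2t)cos(t) - 3K_2e^(2t)sin(t) + 2K_2e^(2t)cos(t), q(t) = -K_1e^(2t)sin(t) - K_1e^(2t)cos(t) - K_2e^(2t)sin(t) + K_2e^(2t)cos(t)

Coefficient matrix A = [[7, -13], [2, -3]].
Characteristic polynomial det(A - λI) = λ^2 - 4λ + 5 = 0.
Eigenvalues λ = 2 ± i (complex conjugate pair).
For λ=2+i: an eigenvector is (-3,-1) - i(-2,-1) = (-3 + 2i, -1 + i).
A real fundamental pair from Re and Im of e^((2+i)t)v: X_1 = e^(2t)(cos(t)·(-3,-1) + sin(t)·(-2,-1)), X_2 = e^(2t)(sin(t)·(-3,-1) - cos(t)·(-2,-1)).
General solution: K_1X_1 + K_2X_2.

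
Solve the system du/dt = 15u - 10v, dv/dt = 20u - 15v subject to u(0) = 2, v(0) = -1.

Coefficient matrix A = [[15, -10], [20, -15]].
Characteristic polynomial det(A - λI) = λ^2 - 25 = 0.
Eigenvalues λ = -5, 5.
For λ=-5: (A-λI) row 1 is [20, -10], so an eigenvector is (-1, -2).
For λ=5: (A-λI) row 1 is [10, -10], so an eigenvector is (-1, -1).
General solution: K_1e^(-5t)(-1,-2) + K_2e^(5t)(-1,-1).
Applying u(0)=2, v(0)=-1 gives K_1=3, K_2=-5.

u(t) = 5e^(5t) - 3e^(-5t), v(t) = 5e^(5t) - 6e^(-5t)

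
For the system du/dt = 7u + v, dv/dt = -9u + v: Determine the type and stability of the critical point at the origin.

A = [[7,1],[-9,1]]; det(A-λI) = λ^2 - 8λ + 16.
repeated λ = 4 with a single eigenvector.

unstable improper node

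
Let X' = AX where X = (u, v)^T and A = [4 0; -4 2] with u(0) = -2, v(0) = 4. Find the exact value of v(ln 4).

A = [[4,0],[-4,2]]; eigenvalues λ = 4, 2.
Eigenvectors: (-1,2) for λ=4, (0,-1) for λ=2.
From the initial condition, c_1 = 2, c_2 = 0.
v(ln 4) = (2)(4^4)(2) + (0)(4^2)(-1) = 1024.

1024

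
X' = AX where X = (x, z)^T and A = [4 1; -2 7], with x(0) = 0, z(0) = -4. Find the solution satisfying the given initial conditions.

Coefficient matrix A = [[4, 1], [-2, 7]].
Characteristic polynomial det(A - λI) = λ^2 - 11λ + 30 = 0.
Eigenvalues λ = 6, 5.
For λ=6: (A-λI) row 1 is [-2, 1], so an eigenvector is (-1, -2).
For λ=5: (A-λI) row 1 is [-1, 1], so an eigenvector is (1, 1).
General solution: C_1e^(6t)(-1,-2) + C_2e^(5t)(1,1).
Applying x(0)=0, z(0)=-4 gives C_1=4, C_2=4.

x(t) = -4e^(6t) + 4e^(5t), z(t) = -8e^(6t) + 4e^(5t)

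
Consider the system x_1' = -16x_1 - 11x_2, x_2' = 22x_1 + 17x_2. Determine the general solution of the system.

x_1(t) = -c_1e^(-5t) - c_2e^(6t), x_2(t) = c_1e^(-5t) + 2c_2e^(6t)

Coefficient matrix A = [[-16, -11], [22, 17]].
Characteristic polynomial det(A - λI) = λ^2 - λ - 30 = 0.
Eigenvalues λ = -5, 6.
For λ=-5: (A-λI) row 1 is [-11, -11], so an eigenvector is (-1, 1).
For λ=6: (A-λI) row 1 is [-22, -11], so an eigenvector is (-1, 2).
General solution: c_1e^(-5t)(-1,1) + c_2e^(6t)(-1,2).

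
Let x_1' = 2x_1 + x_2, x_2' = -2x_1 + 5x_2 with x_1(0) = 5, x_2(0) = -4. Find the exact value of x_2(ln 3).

A = [[2,1],[-2,5]]; eigenvalues λ = 4, 3.
Eigenvectors: (-1,-2) for λ=4, (1,1) for λ=3.
From the initial condition, c_1 = 9, c_2 = 14.
x_2(ln 3) = (9)(3^4)(-2) + (14)(3^3)(1) = -1080.

-1080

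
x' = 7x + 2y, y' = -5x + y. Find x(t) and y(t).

x(t) = c_1e^(4t)sin(t) + c_1e^(4t)cos(t) + c_2e^(4t)sin(t) - c_2e^(4t)cos(t), y(t) = -2c_1e^(4t)sin(t) - c_1e^(4t)cos(t) - c_2e^(4t)sin(t) + 2c_2e^(4t)cos(t)

Coefficient matrix A = [[7, 2], [-5, 1]].
Characteristic polynomial det(A - λI) = λ^2 - 8λ + 17 = 0.
Eigenvalues λ = 4 ± i (complex conjugate pair).
For λ=4+i: an eigenvector is (1,-1) - i(1,-2) = (1 - i, -1 + 2i).
A real fundamental pair from Re and Im of e^((4+i)t)v: X_1 = e^(4t)(cos(t)·(1,-1) + sin(t)·(1,-2)), X_2 = e^(4t)(sin(t)·(1,-1) - cos(t)·(1,-2)).
General solution: c_1X_1 + c_2X_2.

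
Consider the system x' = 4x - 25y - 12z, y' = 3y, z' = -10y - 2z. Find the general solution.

x(t) = C_1e^(4t) + C_2e^(3t) + 2C_3e^(-2t), y(t) = C_2e^(3t), z(t) = -2C_2e^(3t) + C_3e^(-2t)

Coefficient matrix A = [[4, -25, -12], [0, 3, 0], [0, -10, -2]].
det(A - λI) = 0 gives eigenvalues λ = 4, 3, -2.
For λ=4: eigenvector (1,0,0).
For λ=3: eigenvector (1,1,-2).
For λ=-2: eigenvector (2,0,1).
General solution: C_1e^(4t)(1,0,0) + C_2e^(3t)(1,1,-2) + C_3e^(-2t)(2,0,1).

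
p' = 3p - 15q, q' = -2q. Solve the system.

Coefficient matrix A = [[3, -15], [0, -2]].
Characteristic polynomial det(A - λI) = λ^2 - λ - 6 = 0.
Eigenvalues λ = -2, 3.
For λ=-2: (A-λI) row 1 is [5, -15], so an eigenvector is (-3, -1).
For λ=3: (A-λI) row 1 is [0, -15], so an eigenvector is (-1, 0).
General solution: c_1e^(-2t)(-3,-1) + c_2e^(3t)(-1,0).

p(t) = -3c_1e^(-2t) - c_2e^(3t), q(t) = -c_1e^(-2t)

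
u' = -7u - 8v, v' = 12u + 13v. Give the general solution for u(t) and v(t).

Coefficient matrix A = [[-7, -8], [12, 13]].
Characteristic polynomial det(A - λI) = λ^2 - 6λ + 5 = 0.
Eigenvalues λ = 5, 1.
For λ=5: (A-λI) row 1 is [-12, -8], so an eigenvector is (2, -3).
For λ=1: (A-λI) row 1 is [-8, -8], so an eigenvector is (1, -1).
General solution: c_1e^(5t)(2,-3) + c_2e^(t)(1,-1).

u(t) = 2c_1e^(5t) + c_2e^(t), v(t) = -3c_1e^(5t) - c_2e^(t)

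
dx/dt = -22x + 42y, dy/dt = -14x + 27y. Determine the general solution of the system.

x(t) = 3K_1e^(6t) - 2K_2e^(-t), y(t) = 2K_1e^(6t) - K_2e^(-t)

Coefficient matrix A = [[-22, 42], [-14, 27]].
Characteristic polynomial det(A - λI) = λ^2 - 5λ - 6 = 0.
Eigenvalues λ = 6, -1.
For λ=6: (A-λI) row 1 is [-28, 42], so an eigenvector is (3, 2).
For λ=-1: (A-λI) row 1 is [-21, 42], so an eigenvector is (-2, -1).
General solution: K_1e^(6t)(3,2) + K_2e^(-t)(-2,-1).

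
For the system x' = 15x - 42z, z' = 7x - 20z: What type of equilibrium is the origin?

A = [[15,-42],[7,-20]]; det(A-λI) = λ^2 + 5λ - 6.
λ = -6, 1: opposite signs.

saddle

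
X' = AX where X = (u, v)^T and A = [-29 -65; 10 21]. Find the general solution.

u(t) = 3c_1e^(-4t)sin(5t) + 2c_1e^(-4t)cos(5t) + 2c_2e^(-4t)sin(5t) - 3c_2e^(-4t)cos(5t), v(t) = -c_1e^(-4t)sin(5t) - c_1e^(-4t)cos(5t) - c_2e^(-4t)sin(5t) + c_2e^(-4t)cos(5t)

Coefficient matrix A = [[-29, -65], [10, 21]].
Characteristic polynomial det(A - λI) = λ^2 + 8λ + 41 = 0.
Eigenvalues λ = -4 ± 5i (complex conjugate pair).
For λ=-4+5i: an eigenvector is (2,-1) - i(3,-1) = (2 - 3i, -1 + i).
A real fundamental pair from Re and Im of e^((-4+5i)t)v: X_1 = e^(-4t)(cos(5t)·(2,-1) + sin(5t)·(3,-1)), X_2 = e^(-4t)(sin(5t)·(2,-1) - cos(5t)·(3,-1)).
General solution: c_1X_1 + c_2X_2.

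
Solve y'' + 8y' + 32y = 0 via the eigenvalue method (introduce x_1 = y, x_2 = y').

Let x_1 = y, x_2 = y'. Then x_1' = x_2 and x_2' = -32x_1 - 8x_2.
A = [[0,1],[-32,-8]]; det(A-λI) = λ^2 + 8λ + 32.
Eigenvalues λ = -4 ± 4i.

y(t) = K_1e^(-4t)cos(4t) + K_2e^(-4t)sin(4t)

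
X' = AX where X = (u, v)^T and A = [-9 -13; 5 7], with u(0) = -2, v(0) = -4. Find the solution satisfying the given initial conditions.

u(t) = 68e^(-t)sin(t) - 2e^(-t)cos(t), v(t) = -42e^(-t)sin(t) - 4e^(-t)cos(t)

Coefficient matrix A = [[-9, -13], [5, 7]].
Characteristic polynomial det(A - λI) = λ^2 + 2λ + 2 = 0.
Eigenvalues λ = -1 ± i (complex conjugate pair).
For λ=-1+i: an eigenvector is (-2,1) - i(3,-2) = (-2 - 3i, 1 + 2i).
A real fundamental pair from Re and Im of e^((-1+i)t)v: X_1 = e^(-t)(cos(t)·(-2,1) + sin(t)·(3,-2)), X_2 = e^(-t)(sin(t)·(-2,1) - cos(t)·(3,-2)).
General solution: c_1X_1 + c_2X_2.
Applying u(0)=-2, v(0)=-4 gives c_1=16, c_2=-10.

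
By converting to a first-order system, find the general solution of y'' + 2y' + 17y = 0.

Let x_1 = y, x_2 = y'. Then x_1' = x_2 and x_2' = -17x_1 - 2x_2.
A = [[0,1],[-17,-2]]; det(A-λI) = λ^2 + 2λ + 17.
Eigenvalues λ = -1 ± 4i.

y(t) = C_1e^(-t)cos(4t) + C_2e^(-t)sin(4t)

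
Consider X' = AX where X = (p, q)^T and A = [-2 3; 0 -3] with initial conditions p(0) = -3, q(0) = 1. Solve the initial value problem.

Coefficient matrix A = [[-2, 3], [0, -3]].
Characteristic polynomial det(A - λI) = λ^2 + 5λ + 6 = 0.
Eigenvalues λ = -2, -3.
For λ=-2: (A-λI) row 1 is [0, 3], so an eigenvector is (1, 0).
For λ=-3: (A-λI) row 1 is [1, 3], so an eigenvector is (3, -1).
General solution: C_1e^(-2t)(1,0) + C_2e^(-3t)(3,-1).
Applying p(0)=-3, q(0)=1 gives C_1=0, C_2=-1.

p(t) = -3e^(-3t), q(t) = e^(-3t)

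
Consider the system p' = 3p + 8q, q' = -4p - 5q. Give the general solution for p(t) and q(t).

Coefficient matrix A = [[3, 8], [-4, -5]].
Characteristic polynomial det(A - λI) = λ^2 + 2λ + 17 = 0.
Eigenvalues λ = -1 ± 4i (complex conjugate pair).
For λ=-1+4i: an eigenvector is (-1,1) - i(1,0) = (-1 - i, 1).
A real fundamental pair from Re and Im of e^((-1+4i)t)v: X_1 = e^(-t)(cos(4t)·(-1,1) + sin(4t)·(1,0)), X_2 = e^(-t)(sin(4t)·(-1,1) - cos(4t)·(1,0)).
General solution: K_1X_1 + K_2X_2.

p(t) = K_1e^(-t)sin(4t) - K_1e^(-t)cos(4t) - K_2e^(-t)sin(4t) - K_2e^(-t)cos(4t), q(t) = K_1e^(-t)cos(4t) + K_2e^(-t)sin(4t)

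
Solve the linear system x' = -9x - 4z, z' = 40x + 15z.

x(t) = -C_1e^(3t)sin(4t) + C_2e^(3t)cos(4t), z(t) = 3C_1e^(3t)sin(4t) + C_1e^(3t)cos(4t) + C_2e^(3t)sin(4t) - 3C_2e^(3t)cos(4t)

Coefficient matrix A = [[-9, -4], [40, 15]].
Characteristic polynomial det(A - λI) = λ^2 - 6λ + 25 = 0.
Eigenvalues λ = 3 ± 4i (complex conjugate pair).
For λ=3+4i: an eigenvector is (0,1) - i(-1,3) = (0 + i, 1 - 3i).
A real fundamental pair from Re and Im of e^((3+4i)t)v: X_1 = e^(3t)(cos(4t)·(0,1) + sin(4t)·(-1,3)), X_2 = e^(3t)(sin(4t)·(0,1) - cos(4t)·(-1,3)).
General solution: C_1X_1 + C_2X_2.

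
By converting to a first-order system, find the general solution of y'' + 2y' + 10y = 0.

Let x_1 = y, x_2 = y'. Then x_1' = x_2 and x_2' = -10x_1 - 2x_2.
A = [[0,1],[-10,-2]]; det(A-λI) = λ^2 + 2λ + 10.
Eigenvalues λ = -1 ± 3i.

y(t) = C_1e^(-t)cos(3t) + C_2e^(-t)sin(3t)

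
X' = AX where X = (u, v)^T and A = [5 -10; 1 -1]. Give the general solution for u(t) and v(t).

u(t) = -3C_1e^(2t)sin(t) - C_1e^(2t)cos(t) - C_2e^(2t)sin(t) + 3C_2e^(2t)cos(t), v(t) = -C_1e^(2t)sin(t) + C_2e^(2t)cos(t)

Coefficient matrix A = [[5, -10], [1, -1]].
Characteristic polynomial det(A - λI) = λ^2 - 4λ + 5 = 0.
Eigenvalues λ = 2 ± i (complex conjugate pair).
For λ=2+i: an eigenvector is (-1,0) - i(-3,-1) = (-1 + 3i, 0 + i).
A real fundamental pair from Re and Im of e^((2+i)t)v: X_1 = e^(2t)(cos(t)·(-1,0) + sin(t)·(-3,-1)), X_2 = e^(2t)(sin(t)·(-1,0) - cos(t)·(-3,-1)).
General solution: C_1X_1 + C_2X_2.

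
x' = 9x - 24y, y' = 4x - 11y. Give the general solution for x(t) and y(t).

x(t) = -3c_1e^(t) + 2c_2e^(-3t), y(t) = -c_1e^(t) + c_2e^(-3t)

Coefficient matrix A = [[9, -24], [4, -11]].
Characteristic polynomial det(A - λI) = λ^2 + 2λ - 3 = 0.
Eigenvalues λ = 1, -3.
For λ=1: (A-λI) row 1 is [8, -24], so an eigenvector is (-3, -1).
For λ=-3: (A-λI) row 1 is [12, -24], so an eigenvector is (2, 1).
General solution: c_1e^(t)(-3,-1) + c_2e^(-3t)(2,1).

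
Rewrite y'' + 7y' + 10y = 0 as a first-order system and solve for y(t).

y(t) = c_1e^(-5t) + c_2e^(-2t)

Let x_1 = y, x_2 = y'. Then x_1' = x_2 and x_2' = -10x_1 - 7x_2.
A = [[0,1],[-10,-7]]; det(A-λI) = λ^2 + 7λ + 10.
Eigenvalues λ = -5, -2 with eigenvectors (1,-5), (1,-2).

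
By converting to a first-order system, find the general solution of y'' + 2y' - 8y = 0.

Let x_1 = y, x_2 = y'. Then x_1' = x_2 and x_2' = 8x_1 - 2x_2.
A = [[0,1],[8,-2]]; det(A-λI) = λ^2 + 2λ - 8.
Eigenvalues λ = -4, 2 with eigenvectors (1,-4), (1,2).

y(t) = C_1e^(-4t) + C_2e^(2t)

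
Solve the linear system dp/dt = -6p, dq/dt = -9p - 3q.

p(t) = -K_2e^(-6t), q(t) = K_1e^(-3t) - 3K_2e^(-6t)

Coefficient matrix A = [[-6, 0], [-9, -3]].
Characteristic polynomial det(A - λI) = λ^2 + 9λ + 18 = 0.
Eigenvalues λ = -3, -6.
For λ=-3: (A-λI) row 1 is [-3, 0], so an eigenvector is (0, 1).
For λ=-6: (A-λI) row 2 is [-9, 3], so an eigenvector is (-1, -3).
General solution: K_1e^(-3t)(0,1) + K_2e^(-6t)(-1,-3).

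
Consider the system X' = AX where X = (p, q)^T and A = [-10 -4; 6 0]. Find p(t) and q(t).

p(t) = 2C_1e^(-4t) - C_2e^(-6t), q(t) = -3C_1e^(-4t) + C_2e^(-6t)

Coefficient matrix A = [[-10, -4], [6, 0]].
Characteristic polynomial det(A - λI) = λ^2 + 10λ + 24 = 0.
Eigenvalues λ = -4, -6.
For λ=-4: (A-λI) row 1 is [-6, -4], so an eigenvector is (2, -3).
For λ=-6: (A-λI) row 1 is [-4, -4], so an eigenvector is (-1, 1).
General solution: C_1e^(-4t)(2,-3) + C_2e^(-6t)(-1,1).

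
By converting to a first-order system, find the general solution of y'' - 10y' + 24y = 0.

Let x_1 = y, x_2 = y'. Then x_1' = x_2 and x_2' = -24x_1 + 10x_2.
A = [[0,1],[-24,10]]; det(A-λI) = λ^2 - 10λ + 24.
Eigenvalues λ = 4, 6 with eigenvectors (1,4), (1,6).

y(t) = C_1e^(4t) + C_2e^(6t)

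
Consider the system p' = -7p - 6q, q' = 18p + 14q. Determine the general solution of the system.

Coefficient matrix A = [[-7, -6], [18, 14]].
Characteristic polynomial det(A - λI) = λ^2 - 7λ + 10 = 0.
Eigenvalues λ = 5, 2.
For λ=5: (A-λI) row 1 is [-12, -6], so an eigenvector is (-1, 2).
For λ=2: (A-λI) row 1 is [-9, -6], so an eigenvector is (-2, 3).
General solution: K_1e^(5t)(-1,2) + K_2e^(2t)(-2,3).

p(t) = -K_1e^(5t) - 2K_2e^(2t), q(t) = 2K_1e^(5t) + 3K_2e^(2t)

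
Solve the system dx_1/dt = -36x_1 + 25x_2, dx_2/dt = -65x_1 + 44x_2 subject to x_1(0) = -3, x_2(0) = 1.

x_1(t) = 29e^(4t)sin(5t) - 3e^(4t)cos(5t), x_2(t) = 47e^(4t)sin(5t) + e^(4t)cos(5t)

Coefficient matrix A = [[-36, 25], [-65, 44]].
Characteristic polynomial det(A - λI) = λ^2 - 8λ + 41 = 0.
Eigenvalues λ = 4 ± 5i (complex conjugate pair).
For λ=4+5i: an eigenvector is (2,3) - i(-1,-2) = (2 + i, 3 + 2i).
A real fundamental pair from Re and Im of e^((4+5i)t)v: X_1 = e^(4t)(cos(5t)·(2,3) + sin(5t)·(-1,-2)), X_2 = e^(4t)(sin(5t)·(2,3) - cos(5t)·(-1,-2)).
General solution: C_1X_1 + C_2X_2.
Applying x_1(0)=-3, x_2(0)=1 gives C_1=-7, C_2=11.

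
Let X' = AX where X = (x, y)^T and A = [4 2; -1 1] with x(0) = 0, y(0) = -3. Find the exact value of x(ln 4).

-288

A = [[4,2],[-1,1]]; eigenvalues λ = 2, 3.
Eigenvectors: (1,-1) for λ=2, (-2,1) for λ=3.
From the initial condition, c_1 = 6, c_2 = 3.
x(ln 4) = (6)(4^2)(1) + (3)(4^3)(-2) = -288.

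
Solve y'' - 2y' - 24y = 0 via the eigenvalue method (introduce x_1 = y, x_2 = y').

y(t) = K_1e^(-4t) + K_2e^(6t)

Let x_1 = y, x_2 = y'. Then x_1' = x_2 and x_2' = 24x_1 + 2x_2.
A = [[0,1],[24,2]]; det(A-λI) = λ^2 - 2λ - 24.
Eigenvalues λ = -4, 6 with eigenvectors (1,-4), (1,6).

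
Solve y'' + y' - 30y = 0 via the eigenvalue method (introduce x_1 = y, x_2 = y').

y(t) = c_1e^(5t) + c_2e^(-6t)

Let x_1 = y, x_2 = y'. Then x_1' = x_2 and x_2' = 30x_1 - x_2.
A = [[0,1],[30,-1]]; det(A-λI) = λ^2 + λ - 30.
Eigenvalues λ = 5, -6 with eigenvectors (1,5), (1,-6).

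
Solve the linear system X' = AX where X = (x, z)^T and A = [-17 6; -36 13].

x(t) = -K_1e^(t) + K_2e^(-5t), z(t) = -3K_1e^(t) + 2K_2e^(-5t)

Coefficient matrix A = [[-17, 6], [-36, 13]].
Characteristic polynomial det(A - λI) = λ^2 + 4λ - 5 = 0.
Eigenvalues λ = 1, -5.
For λ=1: (A-λI) row 1 is [-18, 6], so an eigenvector is (-1, -3).
For λ=-5: (A-λI) row 1 is [-12, 6], so an eigenvector is (1, 2).
General solution: K_1e^(t)(-1,-3) + K_2e^(-5t)(1,2).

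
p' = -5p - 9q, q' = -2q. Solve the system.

Coefficient matrix A = [[-5, -9], [0, -2]].
Characteristic polynomial det(A - λI) = λ^2 + 7λ + 10 = 0.
Eigenvalues λ = -5, -2.
For λ=-5: (A-λI) row 1 is [0, -9], so an eigenvector is (-1, 0).
For λ=-2: (A-λI) row 1 is [-3, -9], so an eigenvector is (-3, 1).
General solution: c_1e^(-5t)(-1,0) + c_2e^(-2t)(-3,1).

p(t) = -c_1e^(-5t) - 3c_2e^(-2t), q(t) = c_2e^(-2t)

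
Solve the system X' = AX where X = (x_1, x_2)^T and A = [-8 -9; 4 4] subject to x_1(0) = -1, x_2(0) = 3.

x_1(t) = -21te^(-2t) - e^(-2t), x_2(t) = 14te^(-2t) + 3e^(-2t)

Coefficient matrix A = [[-8, -9], [4, 4]].
Characteristic polynomial det(A - λI) = λ^2 + 4λ + 4 = 0.
Single eigenvalue λ = -2 with algebraic multiplicity 2.
Eigenvector v = (3,-2); generalized eigenvector w with (A-λI)w=v is (-2,1).
General solution: e^(-2t)[c_1·v + c_2·(t·v + w)].
Applying x_1(0)=-1, x_2(0)=3 gives c_1=-5, c_2=-7.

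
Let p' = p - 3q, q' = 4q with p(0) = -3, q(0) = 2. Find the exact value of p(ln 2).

-34

A = [[1,-3],[0,4]]; eigenvalues λ = 1, 4.
Eigenvectors: (1,0) for λ=1, (-1,1) for λ=4.
From the initial condition, c_1 = -1, c_2 = 2.
p(ln 2) = (-1)(2^1)(1) + (2)(2^4)(-1) = -34.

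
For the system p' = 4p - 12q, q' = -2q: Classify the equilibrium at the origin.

A = [[4,-12],[0,-2]]; det(A-λI) = λ^2 - 2λ - 8.
λ = -2, 4: opposite signs.

saddle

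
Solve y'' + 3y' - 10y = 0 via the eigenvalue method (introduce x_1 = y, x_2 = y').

y(t) = c_1e^(-5t) + c_2e^(2t)

Let x_1 = y, x_2 = y'. Then x_1' = x_2 and x_2' = 10x_1 - 3x_2.
A = [[0,1],[10,-3]]; det(A-λI) = λ^2 + 3λ - 10.
Eigenvalues λ = -5, 2 with eigenvectors (1,-5), (1,2).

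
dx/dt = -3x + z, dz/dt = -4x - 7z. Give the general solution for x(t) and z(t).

x(t) = -K_1e^(-5t) - K_2te^(-5t) + K_2e^(-5t), z(t) = 2K_1e^(-5t) + 2K_2te^(-5t) - 3K_2e^(-5t)

Coefficient matrix A = [[-3, 1], [-4, -7]].
Characteristic polynomial det(A - λI) = λ^2 + 10λ + 25 = 0.
Single eigenvalue λ = -5 with algebraic multiplicity 2.
Eigenvector v = (-1,2); generalized eigenvector w with (A-λI)w=v is (1,-3).
General solution: e^(-5t)[K_1·v + K_2·(t·v + w)].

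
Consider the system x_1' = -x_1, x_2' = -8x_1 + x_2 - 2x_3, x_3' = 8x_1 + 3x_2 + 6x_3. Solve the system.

Coefficient matrix A = [[-1, 0, 0], [-8, 1, -2], [8, 3, 6]].
det(A - λI) = 0 gives eigenvalues λ = -1, 4, 3.
For λ=-1: eigenvector (1,2,-2).
For λ=4: eigenvector (0,-2,3).
For λ=3: eigenvector (0,1,-1).
General solution: K_1e^(-t)(1,2,-2) + K_2e^(4t)(0,-2,3) + K_3e^(3t)(0,1,-1).

x_1(t) = K_1e^(-t), x_2(t) = 2K_1e^(-t) - 2K_2e^(4t) + K_3e^(3t), x_3(t) = -2K_1e^(-t) + 3K_2e^(4t) - K_3e^(3t)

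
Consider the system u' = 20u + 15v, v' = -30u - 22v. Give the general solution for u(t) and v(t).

Coefficient matrix A = [[20, 15], [-30, -22]].
Characteristic polynomial det(A - λI) = λ^2 + 2λ + 10 = 0.
Eigenvalues λ = -1 ± 3i (complex conjugate pair).
For λ=-1+3i: an eigenvector is (2,-3) - i(-1,1) = (2 + i, -3 - i).
A real fundamental pair from Re and Im of e^((-1+3i)t)v: X_1 = e^(-t)(cos(3t)·(2,-3) + sin(3t)·(-1,1)), X_2 = e^(-t)(sin(3t)·(2,-3) - cos(3t)·(-1,1)).
General solution: c_1X_1 + c_2X_2.

u(t) = -c_1e^(-t)sin(3t) + 2c_1e^(-t)cos(3t) + 2c_2e^(-t)sin(3t) + c_2e^(-t)cos(3t), v(t) = c_1e^(-t)sin(3t) - 3c_1e^(-t)cos(3t) - 3c_2e^(-t)sin(3t) - c_2e^(-t)cos(3t)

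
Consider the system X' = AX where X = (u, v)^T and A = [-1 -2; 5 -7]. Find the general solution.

Coefficient matrix A = [[-1, -2], [5, -7]].
Characteristic polynomial det(A - λI) = λ^2 + 8λ + 17 = 0.
Eigenvalues λ = -4 ± i (complex conjugate pair).
For λ=-4+i: an eigenvector is (-1,-2) - i(1,1) = (-1 - i, -2 - i).
A real fundamental pair from Re and Im of e^((-4+i)t)v: X_1 = e^(-4t)(cos(t)·(-1,-2) + sin(t)·(1,1)), X_2 = e^(-4t)(sin(t)·(-1,-2) - cos(t)·(1,1)).
General solution: c_1X_1 + c_2X_2.

u(t) = c_1e^(-4t)sin(t) - c_1e^(-4t)cos(t) - c_2e^(-4t)sin(t) - c_2e^(-4t)cos(t), v(t) = c_1e^(-4t)sin(t) - 2c_1e^(-4t)cos(t) - 2c_2e^(-4t)sin(t) - c_2e^(-4t)cos(t)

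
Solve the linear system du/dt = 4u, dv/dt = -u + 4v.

u(t) = c_2e^(4t), v(t) = -c_1e^(4t) - c_2te^(4t) - 2c_2e^(4t)

Coefficient matrix A = [[4, 0], [-1, 4]].
Characteristic polynomial det(A - λI) = λ^2 - 8λ + 16 = 0.
Single eigenvalue λ = 4 with algebraic multiplicity 2.
Eigenvector v = (0,-1); generalized eigenvector w with (A-λI)w=v is (1,-2).
General solution: e^(4t)[c_1·v + c_2·(t·v + w)].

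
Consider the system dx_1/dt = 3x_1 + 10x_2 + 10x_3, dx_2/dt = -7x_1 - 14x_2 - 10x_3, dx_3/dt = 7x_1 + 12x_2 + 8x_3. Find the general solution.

Coefficient matrix A = [[3, 10, 10], [-7, -14, -10], [7, 12, 8]].
det(A - λI) = 0 gives eigenvalues λ = -4, -2, 3.
For λ=-4: eigenvector (0,1,-1).
For λ=-2: eigenvector (-2,2,-1).
For λ=3: eigenvector (-1,1,-1).
General solution: c_1e^(-4t)(0,1,-1) + c_2e^(-2t)(-2,2,-1) + c_3e^(3t)(-1,1,-1).

x_1(t) = -2c_2e^(-2t) - c_3e^(3t), x_2(t) = c_1e^(-4t) + 2c_2e^(-2t) + c_3e^(3t), x_3(t) = -c_1e^(-4t) - c_2e^(-2t) - c_3e^(3t)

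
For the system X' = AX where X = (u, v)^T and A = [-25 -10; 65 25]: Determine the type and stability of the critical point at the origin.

A = [[-25,-10],[65,25]]; det(A-λI) = λ^2 + 25.
λ = 0 ± 5i: zero real part.

center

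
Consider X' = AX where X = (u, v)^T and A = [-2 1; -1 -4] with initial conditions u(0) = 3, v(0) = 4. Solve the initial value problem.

u(t) = 7te^(-3t) + 3e^(-3t), v(t) = -7te^(-3t) + 4e^(-3t)

Coefficient matrix A = [[-2, 1], [-1, -4]].
Characteristic polynomial det(A - λI) = λ^2 + 6λ + 9 = 0.
Single eigenvalue λ = -3 with algebraic multiplicity 2.
Eigenvector v = (-1,1); generalized eigenvector w with (A-λI)w=v is (1,-2).
General solution: e^(-3t)[K_1·v + K_2·(t·v + w)].
Applying u(0)=3, v(0)=4 gives K_1=-10, K_2=-7.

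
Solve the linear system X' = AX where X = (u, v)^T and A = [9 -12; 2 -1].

Coefficient matrix A = [[9, -12], [2, -1]].
Characteristic polynomial det(A - λI) = λ^2 - 8λ + 15 = 0.
Eigenvalues λ = 5, 3.
For λ=5: (A-λI) row 1 is [4, -12], so an eigenvector is (-3, -1).
For λ=3: (A-λI) row 1 is [6, -12], so an eigenvector is (-2, -1).
General solution: C_1e^(5t)(-3,-1) + C_2e^(3t)(-2,-1).

u(t) = -3C_1e^(5t) - 2C_2e^(3t), v(t) = -C_1e^(5t) - C_2e^(3t)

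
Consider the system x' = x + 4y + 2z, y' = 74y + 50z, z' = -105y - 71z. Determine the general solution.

Coefficient matrix A = [[1, 4, 2], [0, 74, 50], [0, -105, -71]].
det(A - λI) = 0 gives eigenvalues λ = 1, 4, -1.
For λ=1: eigenvector (1,0,0).
For λ=4: eigenvector (2,5,-7).
For λ=-1: eigenvector (1,-2,3).
General solution: K_1e^(t)(1,0,0) + K_2e^(4t)(2,5,-7) + K_3e^(-t)(1,-2,3).

x(t) = K_1e^(t) + 2K_2e^(4t) + K_3e^(-t), y(t) = 5K_2e^(4t) - 2K_3e^(-t), z(t) = -7K_2e^(4t) + 3K_3e^(-t)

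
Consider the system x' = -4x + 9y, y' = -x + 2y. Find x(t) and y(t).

x(t) = -3K_1e^(-t) - 3K_2te^(-t) + K_2e^(-t), y(t) = -K_1e^(-t) - K_2te^(-t)

Coefficient matrix A = [[-4, 9], [-1, 2]].
Characteristic polynomial det(A - λI) = λ^2 + 2λ + 1 = 0.
Single eigenvalue λ = -1 with algebraic multiplicity 2.
Eigenvector v = (-3,-1); generalized eigenvector w with (A-λI)w=v is (1,0).
General solution: e^(-t)[K_1·v + K_2·(t·v + w)].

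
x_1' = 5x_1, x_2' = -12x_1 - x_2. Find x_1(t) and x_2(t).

Coefficient matrix A = [[5, 0], [-12, -1]].
Characteristic polynomial det(A - λI) = λ^2 - 4λ - 5 = 0.
Eigenvalues λ = -1, 5.
For λ=-1: (A-λI) row 1 is [6, 0], so an eigenvector is (0, -1).
For λ=5: (A-λI) row 2 is [-12, -6], so an eigenvector is (-1, 2).
General solution: c_1e^(-t)(0,-1) + c_2e^(5t)(-1,2).

x_1(t) = -c_2e^(5t), x_2(t) = -c_1e^(-t) + 2c_2e^(5t)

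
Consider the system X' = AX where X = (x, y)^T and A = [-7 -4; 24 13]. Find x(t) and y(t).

Coefficient matrix A = [[-7, -4], [24, 13]].
Characteristic polynomial det(A - λI) = λ^2 - 6λ + 5 = 0.
Eigenvalues λ = 5, 1.
For λ=5: (A-λI) row 1 is [-12, -4], so an eigenvector is (1, -3).
For λ=1: (A-λI) row 1 is [-8, -4], so an eigenvector is (-1, 2).
General solution: K_1e^(5t)(1,-3) + K_2e^(t)(-1,2).

x(t) = K_1e^(5t) - K_2e^(t), y(t) = -3K_1e^(5t) + 2K_2e^(t)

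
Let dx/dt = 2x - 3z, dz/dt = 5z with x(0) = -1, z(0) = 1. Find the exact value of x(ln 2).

A = [[2,-3],[0,5]]; eigenvalues λ = 5, 2.
Eigenvectors: (1,-1) for λ=5, (-1,0) for λ=2.
From the initial condition, c_1 = -1, c_2 = 0.
x(ln 2) = (-1)(2^5)(1) + (0)(2^2)(-1) = -32.

-32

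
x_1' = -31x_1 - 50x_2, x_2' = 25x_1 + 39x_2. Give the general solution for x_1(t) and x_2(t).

Coefficient matrix A = [[-31, -50], [25, 39]].
Characteristic polynomial det(A - λI) = λ^2 - 8λ + 41 = 0.
Eigenvalues λ = 4 ± 5i (complex conjugate pair).
For λ=4+5i: an eigenvector is (3,-2) - i(-1,1) = (3 + i, -2 - i).
A real fundamental pair from Re and Im of e^((4+5i)t)v: X_1 = e^(4t)(cos(5t)·(3,-2) + sin(5t)·(-1,1)), X_2 = e^(4t)(sin(5t)·(3,-2) - cos(5t)·(-1,1)).
General solution: C_1X_1 + C_2X_2.

x_1(t) = -C_1e^(4t)sin(5t) + 3C_1e^(4t)cos(5t) + 3C_2e^(4t)sin(5t) + C_2e^(4t)cos(5t), x_2(t) = C_1e^(4t)sin(5t) - 2C_1e^(4t)cos(5t) - 2C_2e^(4t)sin(5t) - C_2e^(4t)cos(5t)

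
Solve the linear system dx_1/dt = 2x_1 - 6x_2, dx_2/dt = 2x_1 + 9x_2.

x_1(t) = 2K_1e^(5t) - 3K_2e^(6t), x_2(t) = -K_1e^(5t) + 2K_2e^(6t)

Coefficient matrix A = [[2, -6], [2, 9]].
Characteristic polynomial det(A - λI) = λ^2 - 11λ + 30 = 0.
Eigenvalues λ = 5, 6.
For λ=5: (A-λI) row 1 is [-3, -6], so an eigenvector is (2, -1).
For λ=6: (A-λI) row 1 is [-4, -6], so an eigenvector is (-3, 2).
General solution: K_1e^(5t)(2,-1) + K_2e^(6t)(-3,2).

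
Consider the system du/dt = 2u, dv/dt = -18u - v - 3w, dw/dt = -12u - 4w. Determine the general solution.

u(t) = C_3e^(2t), v(t) = C_1e^(-4t) + C_2e^(-t) - 4C_3e^(2t), w(t) = C_1e^(-4t) - 2C_3e^(2t)

Coefficient matrix A = [[2, 0, 0], [-18, -1, -3], [-12, 0, -4]].
det(A - λI) = 0 gives eigenvalues λ = -4, -1, 2.
For λ=-4: eigenvector (0,1,1).
For λ=-1: eigenvector (0,1,0).
For λ=2: eigenvector (1,-4,-2).
General solution: C_1e^(-4t)(0,1,1) + C_2e^(-t)(0,1,0) + C_3e^(2t)(1,-4,-2).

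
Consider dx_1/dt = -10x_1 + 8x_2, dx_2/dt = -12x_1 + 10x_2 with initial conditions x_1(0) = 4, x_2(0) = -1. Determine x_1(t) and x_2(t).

x_1(t) = -10e^(2t) + 14e^(-2t), x_2(t) = -15e^(2t) + 14e^(-2t)

Coefficient matrix A = [[-10, 8], [-12, 10]].
Characteristic polynomial det(A - λI) = λ^2 - 4 = 0.
Eigenvalues λ = -2, 2.
For λ=-2: (A-λI) row 1 is [-8, 8], so an eigenvector is (1, 1).
For λ=2: (A-λI) row 1 is [-12, 8], so an eigenvector is (-2, -3).
General solution: c_1e^(-2t)(1,1) + c_2e^(2t)(-2,-3).
Applying x_1(0)=4, x_2(0)=-1 gives c_1=14, c_2=5.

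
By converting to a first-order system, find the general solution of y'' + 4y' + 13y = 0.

y(t) = c_1e^(-2t)cos(3t) + c_2e^(-2t)sin(3t)

Let x_1 = y, x_2 = y'. Then x_1' = x_2 and x_2' = -13x_1 - 4x_2.
A = [[0,1],[-13,-4]]; det(A-λI) = λ^2 + 4λ + 13.
Eigenvalues λ = -2 ± 3i.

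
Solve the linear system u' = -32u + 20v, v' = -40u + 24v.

u(t) = -2c_1e^(-4t)sin(4t) + c_1e^(-4t)cos(4t) + c_2e^(-4t)sin(4t) + 2c_2e^(-4t)cos(4t), v(t) = -3c_1e^(-4t)sin(4t) + c_1e^(-4t)cos(4t) + c_2e^(-4t)sin(4t) + 3c_2e^(-4t)cos(4t)

Coefficient matrix A = [[-32, 20], [-40, 24]].
Characteristic polynomial det(A - λI) = λ^2 + 8λ + 32 = 0.
Eigenvalues λ = -4 ± 4i (complex conjugate pair).
For λ=-4+4i: an eigenvector is (1,1) - i(-2,-3) = (1 + 2i, 1 + 3i).
A real fundamental pair from Re and Im of e^((-4+4i)t)v: X_1 = e^(-4t)(cos(4t)·(1,1) + sin(4t)·(-2,-3)), X_2 = e^(-4t)(sin(4t)·(1,1) - cos(4t)·(-2,-3)).
General solution: c_1X_1 + c_2X_2.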